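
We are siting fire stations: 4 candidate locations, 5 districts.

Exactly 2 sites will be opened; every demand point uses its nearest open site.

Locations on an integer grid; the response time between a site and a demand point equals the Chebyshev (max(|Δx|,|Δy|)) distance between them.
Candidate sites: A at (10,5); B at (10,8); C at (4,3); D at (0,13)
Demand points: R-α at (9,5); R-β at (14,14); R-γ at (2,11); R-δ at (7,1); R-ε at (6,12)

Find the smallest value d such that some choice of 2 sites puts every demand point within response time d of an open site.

Open {B, D}.
  Farthest demand point is R-δ at response time 7 (to B); all others are ≤ 7.
With {A, B} the worst case is 8.
With {B, C} the worst case is 8.
No size-2 selection achieves below 7.

7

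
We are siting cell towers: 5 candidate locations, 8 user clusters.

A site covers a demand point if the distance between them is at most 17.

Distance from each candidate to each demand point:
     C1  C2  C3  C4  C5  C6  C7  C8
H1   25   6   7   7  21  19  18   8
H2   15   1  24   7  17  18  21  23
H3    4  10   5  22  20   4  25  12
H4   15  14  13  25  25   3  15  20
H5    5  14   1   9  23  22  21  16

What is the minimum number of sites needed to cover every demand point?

Coverage sets (demand points within 17 of each site):
  H1: {C2, C3, C4, C8}
  H2: {C1, C2, C4, C5}
  H3: {C1, C2, C3, C6, C8}
  H4: {C1, C2, C3, C6, C7}
  H5: {C1, C2, C3, C4, C8}
No 2 sites suffice: every size-2 union leaves at least one demand point uncovered.
But {H1, H2, H4} covers everything, so the minimum is 3.

3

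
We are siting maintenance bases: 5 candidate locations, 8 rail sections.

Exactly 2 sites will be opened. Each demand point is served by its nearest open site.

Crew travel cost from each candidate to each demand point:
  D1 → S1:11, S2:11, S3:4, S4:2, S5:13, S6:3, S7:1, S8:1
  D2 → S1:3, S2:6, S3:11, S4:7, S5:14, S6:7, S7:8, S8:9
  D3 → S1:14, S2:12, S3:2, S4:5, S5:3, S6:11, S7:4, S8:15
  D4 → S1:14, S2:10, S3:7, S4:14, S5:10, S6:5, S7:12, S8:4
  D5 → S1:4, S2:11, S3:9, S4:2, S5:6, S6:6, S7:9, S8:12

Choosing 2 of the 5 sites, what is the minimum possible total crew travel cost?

Open {D1, D5}.
  S1→D5 4, S2→D1 11, S3→D1 4, S4→D1 2, S5→D5 6, S6→D1 3, S7→D1 1, S8→D1 1  ⇒ total 32.
Compare {D1, D2}: total 33.
Compare {D1, D3}: total 34.
No size-2 selection does better; minimum is 32.

32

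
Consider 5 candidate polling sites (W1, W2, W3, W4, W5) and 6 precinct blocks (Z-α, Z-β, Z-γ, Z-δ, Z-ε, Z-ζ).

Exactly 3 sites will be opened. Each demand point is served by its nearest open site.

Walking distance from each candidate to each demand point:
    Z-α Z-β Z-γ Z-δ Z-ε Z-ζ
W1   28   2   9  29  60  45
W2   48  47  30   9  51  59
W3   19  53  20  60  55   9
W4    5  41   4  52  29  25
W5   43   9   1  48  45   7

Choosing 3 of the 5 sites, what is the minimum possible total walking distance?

60

Open {W2, W4, W5}.
  Z-α→W4 5, Z-β→W5 9, Z-γ→W5 1, Z-δ→W2 9, Z-ε→W4 29, Z-ζ→W5 7  ⇒ total 60.
Compare {W1, W4, W5}: total 73.
Compare {W1, W2, W4}: total 74.
No size-3 selection does better; minimum is 60.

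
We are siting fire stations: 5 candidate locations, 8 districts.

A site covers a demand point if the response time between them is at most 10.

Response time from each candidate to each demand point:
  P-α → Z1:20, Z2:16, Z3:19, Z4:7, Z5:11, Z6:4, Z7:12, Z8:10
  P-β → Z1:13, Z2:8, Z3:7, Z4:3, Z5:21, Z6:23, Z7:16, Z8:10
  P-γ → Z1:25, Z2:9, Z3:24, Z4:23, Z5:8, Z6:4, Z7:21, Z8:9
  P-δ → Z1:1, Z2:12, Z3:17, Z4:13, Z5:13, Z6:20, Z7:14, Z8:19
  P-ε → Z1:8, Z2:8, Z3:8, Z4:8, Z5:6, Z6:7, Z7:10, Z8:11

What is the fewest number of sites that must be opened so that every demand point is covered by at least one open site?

Coverage sets (demand points within 10 of each site):
  P-α: {Z4, Z6, Z8}
  P-β: {Z2, Z3, Z4, Z8}
  P-γ: {Z2, Z5, Z6, Z8}
  P-δ: {Z1}
  P-ε: {Z1, Z2, Z3, Z4, Z5, Z6, Z7}
No single site covers all 8 demand points.
But {P-α, P-ε} covers everything, so the minimum is 2.

2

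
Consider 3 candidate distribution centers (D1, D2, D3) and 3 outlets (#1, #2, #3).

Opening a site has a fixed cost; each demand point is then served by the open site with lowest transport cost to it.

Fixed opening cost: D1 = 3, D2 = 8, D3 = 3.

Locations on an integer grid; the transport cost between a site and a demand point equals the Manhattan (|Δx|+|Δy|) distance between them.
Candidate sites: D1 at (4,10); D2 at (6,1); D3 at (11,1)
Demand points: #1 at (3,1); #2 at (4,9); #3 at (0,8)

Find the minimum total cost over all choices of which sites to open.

Open {D1}: assign each demand point to its cheapest open site.
  #1→D1 10, #2→D1 1, #3→D1 6
  transport cost 17, fixed 3 → total 20.
Compare {D1, D2}: transport cost 10 + fixed 11 = 21.
Compare {D1, D3}: transport cost 15 + fixed 6 = 21.
Compare {D1, D2, D3}: transport cost 10 + fixed 14 = 24.
All other subsets cost ≥ 21. Minimum total cost: 20.

20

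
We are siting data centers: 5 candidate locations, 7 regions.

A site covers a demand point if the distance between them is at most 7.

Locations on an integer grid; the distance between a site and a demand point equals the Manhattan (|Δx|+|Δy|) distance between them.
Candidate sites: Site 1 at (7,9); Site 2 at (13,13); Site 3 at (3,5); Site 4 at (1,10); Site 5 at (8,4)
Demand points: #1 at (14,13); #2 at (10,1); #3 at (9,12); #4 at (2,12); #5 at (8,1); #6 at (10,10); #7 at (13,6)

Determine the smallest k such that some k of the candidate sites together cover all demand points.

Coverage sets (demand points within 7 of each site):
  Site 1: {#3, #6}
  Site 2: {#1, #3, #6, #7}
  Site 3: {}
  Site 4: {#4}
  Site 5: {#2, #5, #7}
No 2 sites suffice: every size-2 union leaves at least one demand point uncovered.
But {Site 2, Site 4, Site 5} covers everything, so the minimum is 3.

3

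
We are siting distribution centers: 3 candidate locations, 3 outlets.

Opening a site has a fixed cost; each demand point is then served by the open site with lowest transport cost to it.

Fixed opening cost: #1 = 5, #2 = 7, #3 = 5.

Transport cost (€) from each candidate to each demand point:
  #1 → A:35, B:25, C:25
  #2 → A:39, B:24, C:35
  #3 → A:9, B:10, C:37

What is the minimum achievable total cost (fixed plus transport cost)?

Open {#1, #3}: assign each demand point to its cheapest open site.
  A→#3 9, B→#3 10, C→#1 25
  transport cost 44, fixed 10 → total 54.
Compare {#3}: transport cost 56 + fixed 5 = 61.
Compare {#1, #2, #3}: transport cost 44 + fixed 17 = 61.
Compare {#2, #3}: transport cost 54 + fixed 12 = 66.
All other subsets cost ≥ 61. Minimum total cost: 54.

54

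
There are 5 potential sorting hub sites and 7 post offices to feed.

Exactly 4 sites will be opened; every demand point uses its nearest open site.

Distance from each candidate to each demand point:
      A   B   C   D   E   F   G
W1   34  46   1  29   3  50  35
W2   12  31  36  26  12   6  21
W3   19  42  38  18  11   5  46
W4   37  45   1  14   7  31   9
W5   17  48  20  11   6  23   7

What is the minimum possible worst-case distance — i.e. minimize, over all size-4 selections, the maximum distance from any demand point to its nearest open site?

31

Open {W1, W2, W3, W4}.
  Farthest demand point is B at distance 31 (to W2); all others are ≤ 31.
With {W1, W2, W3, W5} the worst case is 31.
With {W1, W2, W4, W5} the worst case is 31.
No size-4 selection achieves below 31.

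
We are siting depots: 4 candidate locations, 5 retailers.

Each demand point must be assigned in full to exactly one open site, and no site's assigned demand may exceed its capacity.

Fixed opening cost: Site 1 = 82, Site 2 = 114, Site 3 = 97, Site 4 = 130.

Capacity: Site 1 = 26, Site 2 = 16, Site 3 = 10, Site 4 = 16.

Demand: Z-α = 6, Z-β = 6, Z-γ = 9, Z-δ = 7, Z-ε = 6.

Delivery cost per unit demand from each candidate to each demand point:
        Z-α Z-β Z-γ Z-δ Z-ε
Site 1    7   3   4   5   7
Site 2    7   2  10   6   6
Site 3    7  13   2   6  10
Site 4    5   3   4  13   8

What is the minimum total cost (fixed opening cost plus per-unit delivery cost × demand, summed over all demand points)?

334

Open {Site 1, Site 3}; cheapest assignment that respects the capacities:
  Site 1 (cap 26, load 25): Z-α, Z-β, Z-δ, Z-ε — cost 6×7 + 6×3 + 7×5 + 6×7 = 137
  Site 3 (cap 10, load 9): Z-γ — cost 9×2 = 18
  Shipping 155, fixed 179 → total 334.
  Any other capacity-feasible assignment to {Site 1, Site 3} ships for at least 155.
Compare {Site 1, Site 2}: its best feasible assignment gives total 357.
Compare {Site 1, Site 4}: its best feasible assignment gives total 373.
Every other set of open sites that can feasibly serve all demand totals ≥ 357 even under its best assignment. Minimum: 334.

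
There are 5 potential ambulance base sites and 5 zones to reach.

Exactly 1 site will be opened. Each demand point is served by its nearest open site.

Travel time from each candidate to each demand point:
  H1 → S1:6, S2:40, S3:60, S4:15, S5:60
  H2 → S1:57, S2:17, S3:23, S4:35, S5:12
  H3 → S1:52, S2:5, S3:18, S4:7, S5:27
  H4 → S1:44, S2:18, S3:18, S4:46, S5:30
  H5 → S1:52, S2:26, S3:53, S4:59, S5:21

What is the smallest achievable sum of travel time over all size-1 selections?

Open {H3}.
  S1→H3 52, S2→H3 5, S3→H3 18, S4→H3 7, S5→H3 27  ⇒ total 109.
Compare {H2}: total 144.
Compare {H4}: total 156.
No size-1 selection does better; minimum is 109.

109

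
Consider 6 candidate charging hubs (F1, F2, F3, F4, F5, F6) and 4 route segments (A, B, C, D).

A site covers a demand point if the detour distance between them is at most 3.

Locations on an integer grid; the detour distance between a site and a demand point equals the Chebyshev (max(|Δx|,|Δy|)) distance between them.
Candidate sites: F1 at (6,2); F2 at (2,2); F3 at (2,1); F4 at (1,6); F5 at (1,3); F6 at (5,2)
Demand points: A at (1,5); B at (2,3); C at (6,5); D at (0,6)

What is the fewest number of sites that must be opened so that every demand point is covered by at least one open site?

2

Coverage sets (demand points within 3 of each site):
  F1: {C}
  F2: {A, B}
  F3: {B}
  F4: {A, B, D}
  F5: {A, B, D}
  F6: {B, C}
No single site covers all 4 demand points.
But {F1, F4} covers everything, so the minimum is 2.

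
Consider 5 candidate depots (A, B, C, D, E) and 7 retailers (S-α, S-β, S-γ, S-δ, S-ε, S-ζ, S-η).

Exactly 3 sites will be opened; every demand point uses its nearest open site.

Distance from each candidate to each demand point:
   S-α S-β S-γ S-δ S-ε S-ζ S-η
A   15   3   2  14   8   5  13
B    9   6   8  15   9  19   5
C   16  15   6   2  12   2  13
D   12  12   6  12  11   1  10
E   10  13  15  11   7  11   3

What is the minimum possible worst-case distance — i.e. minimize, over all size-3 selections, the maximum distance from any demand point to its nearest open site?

9

Open {A, B, C}.
  Farthest demand point is S-α at distance 9 (to B); all others are ≤ 9.
With {B, C, D} the worst case is 9.
With {B, C, E} the worst case is 9.
No size-3 selection achieves below 9.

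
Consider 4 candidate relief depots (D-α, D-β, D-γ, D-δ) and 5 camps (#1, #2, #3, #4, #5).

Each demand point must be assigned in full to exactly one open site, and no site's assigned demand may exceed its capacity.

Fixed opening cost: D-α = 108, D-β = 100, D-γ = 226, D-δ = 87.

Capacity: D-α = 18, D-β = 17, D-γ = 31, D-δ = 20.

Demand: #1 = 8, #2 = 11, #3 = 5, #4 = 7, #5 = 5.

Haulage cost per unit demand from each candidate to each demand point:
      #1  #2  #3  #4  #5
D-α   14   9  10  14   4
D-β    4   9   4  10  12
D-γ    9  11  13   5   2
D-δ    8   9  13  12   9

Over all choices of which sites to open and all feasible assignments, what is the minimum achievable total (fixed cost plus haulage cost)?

Open {D-β, D-δ}; cheapest assignment that respects the capacities:
  D-β (cap 17, load 16): #2, #3 — cost 11×9 + 5×4 = 119
  D-δ (cap 20, load 20): #1, #4, #5 — cost 8×8 + 7×12 + 5×9 = 193
  Shipping 312, fixed 187 → total 499.
  Any other capacity-feasible assignment to {D-β, D-δ} ships for at least 312.
Compare {D-α, D-δ}: its best feasible assignment gives total 526.
Compare {D-β, D-γ}: its best feasible assignment gives total 544.
Every other set of open sites that can feasibly serve all demand totals ≥ 526 even under its best assignment. Minimum: 499.

499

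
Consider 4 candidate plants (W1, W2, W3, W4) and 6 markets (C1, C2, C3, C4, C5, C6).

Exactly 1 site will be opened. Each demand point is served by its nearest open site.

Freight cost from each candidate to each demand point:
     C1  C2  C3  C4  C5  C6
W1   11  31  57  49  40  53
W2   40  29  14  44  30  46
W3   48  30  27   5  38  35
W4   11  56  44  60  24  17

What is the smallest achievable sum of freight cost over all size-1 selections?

Open {W3}.
  C1→W3 48, C2→W3 30, C3→W3 27, C4→W3 5, C5→W3 38, C6→W3 35  ⇒ total 183.
Compare {W2}: total 203.
Compare {W4}: total 212.
No size-1 selection does better; minimum is 183.

183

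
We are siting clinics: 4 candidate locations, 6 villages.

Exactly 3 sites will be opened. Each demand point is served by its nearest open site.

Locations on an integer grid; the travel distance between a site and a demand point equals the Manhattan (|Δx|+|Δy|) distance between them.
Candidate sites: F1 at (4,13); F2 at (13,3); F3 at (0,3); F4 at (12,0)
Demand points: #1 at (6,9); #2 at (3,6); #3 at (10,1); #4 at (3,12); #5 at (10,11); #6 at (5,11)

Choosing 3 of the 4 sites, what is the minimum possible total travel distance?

28

Open {F1, F3, F4}.
  #1→F1 6, #2→F3 6, #3→F4 3, #4→F1 2, #5→F1 8, #6→F1 3  ⇒ total 28.
Compare {F1, F2, F3}: total 30.
Compare {F1, F2, F4}: total 30.
No size-3 selection does better; minimum is 28.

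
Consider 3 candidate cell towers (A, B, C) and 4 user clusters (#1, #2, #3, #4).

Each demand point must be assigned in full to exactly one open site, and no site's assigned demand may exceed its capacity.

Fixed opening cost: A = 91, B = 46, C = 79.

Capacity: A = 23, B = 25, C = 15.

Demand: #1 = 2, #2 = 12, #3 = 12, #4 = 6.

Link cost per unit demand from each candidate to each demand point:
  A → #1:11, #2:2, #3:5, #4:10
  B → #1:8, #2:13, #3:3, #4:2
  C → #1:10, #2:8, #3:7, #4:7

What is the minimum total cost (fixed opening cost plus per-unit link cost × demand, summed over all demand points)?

225

Open {A, B}; cheapest assignment that respects the capacities:
  A (cap 23, load 12): #2 — cost 12×2 = 24
  B (cap 25, load 20): #1, #3, #4 — cost 2×8 + 12×3 + 6×2 = 64
  Shipping 88, fixed 137 → total 225.
  Any other capacity-feasible assignment to {A, B} ships for at least 88.
Compare {B, C}: its best feasible assignment gives total 285.
Compare {A, B, C}: its best feasible assignment gives total 304.
Every other set of open sites that can feasibly serve all demand totals ≥ 285 even under its best assignment. Minimum: 225.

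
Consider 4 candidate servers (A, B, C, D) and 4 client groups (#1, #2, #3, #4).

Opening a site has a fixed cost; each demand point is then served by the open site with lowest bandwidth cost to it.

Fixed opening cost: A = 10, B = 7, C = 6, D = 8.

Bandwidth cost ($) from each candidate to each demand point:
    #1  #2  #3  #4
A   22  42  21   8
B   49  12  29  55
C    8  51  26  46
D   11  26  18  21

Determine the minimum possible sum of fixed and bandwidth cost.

72

Open {A, B, C}: assign each demand point to its cheapest open site.
  #1→C 8, #2→B 12, #3→A 21, #4→A 8
  bandwidth cost 49, fixed 23 → total 72.
Compare {A, B, D}: bandwidth cost 49 + fixed 25 = 74.
Compare {B, D}: bandwidth cost 62 + fixed 15 = 77.
Compare {A, B, C, D}: bandwidth cost 46 + fixed 31 = 77.
All other subsets cost ≥ 74. Minimum total cost: 72.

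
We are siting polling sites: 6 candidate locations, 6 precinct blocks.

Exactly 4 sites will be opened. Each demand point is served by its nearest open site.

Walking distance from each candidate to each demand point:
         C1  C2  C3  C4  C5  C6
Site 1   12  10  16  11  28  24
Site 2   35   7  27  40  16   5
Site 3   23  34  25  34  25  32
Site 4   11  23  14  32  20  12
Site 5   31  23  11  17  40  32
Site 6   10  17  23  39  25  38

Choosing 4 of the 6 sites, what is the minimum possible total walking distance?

60

Open {Site 1, Site 2, Site 5, Site 6}.
  C1→Site 6 10, C2→Site 2 7, C3→Site 5 11, C4→Site 1 11, C5→Site 2 16, C6→Site 2 5  ⇒ total 60.
Compare {Site 1, Site 2, Site 4, Site 5}: total 61.
Compare {Site 1, Site 2, Site 3, Site 5}: total 62.
No size-4 selection does better; minimum is 60.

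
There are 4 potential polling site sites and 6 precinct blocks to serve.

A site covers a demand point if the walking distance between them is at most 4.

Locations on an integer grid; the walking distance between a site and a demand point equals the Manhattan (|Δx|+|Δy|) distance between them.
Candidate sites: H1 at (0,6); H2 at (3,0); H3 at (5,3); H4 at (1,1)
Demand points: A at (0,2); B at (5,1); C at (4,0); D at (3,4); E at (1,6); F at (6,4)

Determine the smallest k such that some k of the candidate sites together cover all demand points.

Coverage sets (demand points within 4 of each site):
  H1: {A, E}
  H2: {B, C, D}
  H3: {B, C, D, F}
  H4: {A, B, C}
No single site covers all 6 demand points.
But {H1, H3} covers everything, so the minimum is 2.

2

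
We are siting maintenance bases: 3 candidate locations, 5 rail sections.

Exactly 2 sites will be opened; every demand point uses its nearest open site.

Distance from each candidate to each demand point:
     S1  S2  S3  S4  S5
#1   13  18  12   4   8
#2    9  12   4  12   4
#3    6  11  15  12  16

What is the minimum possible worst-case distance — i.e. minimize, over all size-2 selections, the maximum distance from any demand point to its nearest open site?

12

Open {#1, #2}.
  Farthest demand point is S2 at distance 12 (to #2); all others are ≤ 12.
With {#1, #3} the worst case is 12.
With {#2, #3} the worst case is 12.
No size-2 selection achieves below 12.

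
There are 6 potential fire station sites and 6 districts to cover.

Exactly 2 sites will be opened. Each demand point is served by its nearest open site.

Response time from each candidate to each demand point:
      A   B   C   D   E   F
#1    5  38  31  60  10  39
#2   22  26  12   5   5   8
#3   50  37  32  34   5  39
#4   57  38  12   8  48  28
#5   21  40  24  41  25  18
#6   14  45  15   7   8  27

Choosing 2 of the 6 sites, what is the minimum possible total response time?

61

Open {#1, #2}.
  A→#1 5, B→#2 26, C→#2 12, D→#2 5, E→#2 5, F→#2 8  ⇒ total 61.
Compare {#2, #6}: total 70.
Compare {#2, #5}: total 77.
No size-2 selection does better; minimum is 61.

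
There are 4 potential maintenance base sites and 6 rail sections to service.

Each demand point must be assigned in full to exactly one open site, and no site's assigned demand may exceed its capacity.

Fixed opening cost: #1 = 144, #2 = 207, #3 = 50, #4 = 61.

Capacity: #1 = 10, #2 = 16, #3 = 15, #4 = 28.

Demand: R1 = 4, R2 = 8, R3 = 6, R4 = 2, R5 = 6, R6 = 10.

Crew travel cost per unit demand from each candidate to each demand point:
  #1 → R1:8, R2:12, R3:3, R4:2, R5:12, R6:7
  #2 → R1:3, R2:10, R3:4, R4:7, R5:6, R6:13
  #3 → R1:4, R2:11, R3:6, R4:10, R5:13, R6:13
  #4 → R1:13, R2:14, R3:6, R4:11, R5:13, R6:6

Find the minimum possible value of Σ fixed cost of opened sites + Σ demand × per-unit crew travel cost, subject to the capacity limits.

409

Open {#3, #4}; cheapest assignment that respects the capacities:
  #3 (cap 15, load 14): R1, R2, R4 — cost 4×4 + 8×11 + 2×10 = 124
  #4 (cap 28, load 22): R3, R5, R6 — cost 6×6 + 6×13 + 10×6 = 174
  Shipping 298, fixed 111 → total 409.
  Any other capacity-feasible assignment to {#3, #4} ships for at least 298.
Compare {#1, #3, #4}: its best feasible assignment gives total 519.
Compare {#1, #4}: its best feasible assignment gives total 527.
Every other set of open sites that can feasibly serve all demand totals ≥ 519 even under its best assignment. Minimum: 409.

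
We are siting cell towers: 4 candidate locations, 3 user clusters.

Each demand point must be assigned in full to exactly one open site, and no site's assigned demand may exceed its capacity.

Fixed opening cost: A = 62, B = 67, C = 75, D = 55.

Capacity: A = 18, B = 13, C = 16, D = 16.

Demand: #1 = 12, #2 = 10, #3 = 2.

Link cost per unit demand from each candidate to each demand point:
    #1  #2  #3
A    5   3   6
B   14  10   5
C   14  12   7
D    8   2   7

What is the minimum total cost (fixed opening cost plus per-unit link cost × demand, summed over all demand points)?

209

Open {A, D}; cheapest assignment that respects the capacities:
  A (cap 18, load 14): #1, #3 — cost 12×5 + 2×6 = 72
  D (cap 16, load 10): #2 — cost 10×2 = 20
  Shipping 92, fixed 117 → total 209.
  Any other capacity-feasible assignment to {A, D} ships for at least 92.
Compare {A, B, D}: its best feasible assignment gives total 274.
Compare {A, C, D}: its best feasible assignment gives total 284.
Every other set of open sites that can feasibly serve all demand totals ≥ 274 even under its best assignment. Minimum: 209.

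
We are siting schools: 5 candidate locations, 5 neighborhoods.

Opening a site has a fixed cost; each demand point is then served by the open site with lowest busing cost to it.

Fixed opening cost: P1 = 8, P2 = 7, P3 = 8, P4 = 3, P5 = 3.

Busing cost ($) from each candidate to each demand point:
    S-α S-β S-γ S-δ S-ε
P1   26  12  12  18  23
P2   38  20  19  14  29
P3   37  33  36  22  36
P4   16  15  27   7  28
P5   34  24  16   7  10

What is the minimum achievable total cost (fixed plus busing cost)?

Open {P4, P5}: assign each demand point to its cheapest open site.
  S-α→P4 16, S-β→P4 15, S-γ→P5 16, S-δ→P4 7, S-ε→P5 10
  busing cost 64, fixed 6 → total 70.
Compare {P1, P4, P5}: busing cost 57 + fixed 14 = 71.
Compare {P2, P4, P5}: busing cost 64 + fixed 13 = 77.
Compare {P1, P5}: busing cost 67 + fixed 11 = 78.
All other subsets cost ≥ 71. Minimum total cost: 70.

70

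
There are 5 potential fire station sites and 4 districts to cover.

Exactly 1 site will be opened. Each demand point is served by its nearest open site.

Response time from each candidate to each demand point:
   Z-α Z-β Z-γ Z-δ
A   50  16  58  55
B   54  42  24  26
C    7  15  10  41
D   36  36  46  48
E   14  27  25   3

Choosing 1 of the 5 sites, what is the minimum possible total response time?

69

Open {E}.
  Z-α→E 14, Z-β→E 27, Z-γ→E 25, Z-δ→E 3  ⇒ total 69.
Compare {C}: total 73.
Compare {B}: total 146.
No size-1 selection does better; minimum is 69.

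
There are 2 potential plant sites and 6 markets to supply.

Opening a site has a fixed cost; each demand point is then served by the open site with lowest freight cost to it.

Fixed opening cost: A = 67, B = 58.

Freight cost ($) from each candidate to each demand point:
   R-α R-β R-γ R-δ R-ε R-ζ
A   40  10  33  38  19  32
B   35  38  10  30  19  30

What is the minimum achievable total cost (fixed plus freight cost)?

Open {B}: assign each demand point to its cheapest open site.
  R-α→B 35, R-β→B 38, R-γ→B 10, R-δ→B 30, R-ε→B 19, R-ζ→B 30
  freight cost 162, fixed 58 → total 220.
Compare {A}: freight cost 172 + fixed 67 = 239.
Compare {A, B}: freight cost 134 + fixed 125 = 259.

220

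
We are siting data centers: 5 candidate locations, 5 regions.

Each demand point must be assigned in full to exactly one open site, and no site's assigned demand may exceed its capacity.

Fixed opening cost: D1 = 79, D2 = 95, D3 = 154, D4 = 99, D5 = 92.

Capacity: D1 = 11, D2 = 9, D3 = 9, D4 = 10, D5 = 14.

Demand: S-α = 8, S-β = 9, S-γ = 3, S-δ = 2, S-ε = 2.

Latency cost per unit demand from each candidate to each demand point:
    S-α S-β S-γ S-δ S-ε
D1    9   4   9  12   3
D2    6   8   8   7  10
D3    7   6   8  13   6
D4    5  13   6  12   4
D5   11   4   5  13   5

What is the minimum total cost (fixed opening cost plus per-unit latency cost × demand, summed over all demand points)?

316

Open {D4, D5}; cheapest assignment that respects the capacities:
  D4 (cap 10, load 10): S-α, S-δ — cost 8×5 + 2×12 = 64
  D5 (cap 14, load 14): S-β, S-γ, S-ε — cost 9×4 + 3×5 + 2×5 = 61
  Shipping 125, fixed 191 → total 316.
  Any other capacity-feasible assignment to {D4, D5} ships for at least 125.
Compare {D1, D5}: its best feasible assignment gives total 326.
Compare {D1, D4, D5}: its best feasible assignment gives total 391.
Every other set of open sites that can feasibly serve all demand totals ≥ 326 even under its best assignment. Minimum: 316.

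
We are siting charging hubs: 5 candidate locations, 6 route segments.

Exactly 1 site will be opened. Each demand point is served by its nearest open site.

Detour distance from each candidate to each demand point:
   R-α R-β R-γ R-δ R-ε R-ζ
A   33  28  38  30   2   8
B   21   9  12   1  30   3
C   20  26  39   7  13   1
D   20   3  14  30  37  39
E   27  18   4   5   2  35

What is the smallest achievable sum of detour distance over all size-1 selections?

76

Open {B}.
  R-α→B 21, R-β→B 9, R-γ→B 12, R-δ→B 1, R-ε→B 30, R-ζ→B 3  ⇒ total 76.
Compare {E}: total 91.
Compare {C}: total 106.
No size-1 selection does better; minimum is 76.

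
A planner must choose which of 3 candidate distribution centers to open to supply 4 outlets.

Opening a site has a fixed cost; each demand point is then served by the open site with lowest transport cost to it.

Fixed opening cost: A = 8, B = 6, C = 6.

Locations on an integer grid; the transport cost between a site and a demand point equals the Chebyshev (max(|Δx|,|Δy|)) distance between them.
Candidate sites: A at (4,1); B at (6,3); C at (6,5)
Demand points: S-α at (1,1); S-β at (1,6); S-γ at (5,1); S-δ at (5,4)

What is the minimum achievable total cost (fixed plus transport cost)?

Open {B}: assign each demand point to its cheapest open site.
  S-α→B 5, S-β→B 5, S-γ→B 2, S-δ→B 1
  transport cost 13, fixed 6 → total 19.
Compare {A}: transport cost 12 + fixed 8 = 20.
Compare {C}: transport cost 15 + fixed 6 = 21.
Compare {A, B}: transport cost 10 + fixed 14 = 24.
All other subsets cost ≥ 20. Minimum total cost: 19.

19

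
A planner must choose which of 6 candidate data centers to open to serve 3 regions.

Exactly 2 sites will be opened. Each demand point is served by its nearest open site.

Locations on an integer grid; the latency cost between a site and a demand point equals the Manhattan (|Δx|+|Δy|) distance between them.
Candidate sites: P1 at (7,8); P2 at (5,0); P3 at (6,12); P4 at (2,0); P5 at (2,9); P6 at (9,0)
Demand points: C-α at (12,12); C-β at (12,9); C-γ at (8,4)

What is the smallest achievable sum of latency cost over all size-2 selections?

Open {P1, P3}.
  C-α→P3 6, C-β→P1 6, C-γ→P1 5  ⇒ total 17.
Compare {P1, P2}: total 20.
Compare {P1, P4}: total 20.
No size-2 selection does better; minimum is 17.

17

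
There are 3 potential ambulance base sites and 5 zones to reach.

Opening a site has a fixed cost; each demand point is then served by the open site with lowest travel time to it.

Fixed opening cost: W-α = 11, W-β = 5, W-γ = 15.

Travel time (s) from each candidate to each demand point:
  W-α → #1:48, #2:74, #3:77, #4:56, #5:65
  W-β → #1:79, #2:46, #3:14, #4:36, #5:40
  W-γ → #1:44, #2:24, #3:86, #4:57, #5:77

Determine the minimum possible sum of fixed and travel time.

Open {W-β, W-γ}: assign each demand point to its cheapest open site.
  #1→W-γ 44, #2→W-γ 24, #3→W-β 14, #4→W-β 36, #5→W-β 40
  travel time 158, fixed 20 → total 178.
Compare {W-α, W-β, W-γ}: travel time 158 + fixed 31 = 189.
Compare {W-α, W-β}: travel time 184 + fixed 16 = 200.
Compare {W-β}: travel time 215 + fixed 5 = 220.
All other subsets cost ≥ 189. Minimum total cost: 178.

178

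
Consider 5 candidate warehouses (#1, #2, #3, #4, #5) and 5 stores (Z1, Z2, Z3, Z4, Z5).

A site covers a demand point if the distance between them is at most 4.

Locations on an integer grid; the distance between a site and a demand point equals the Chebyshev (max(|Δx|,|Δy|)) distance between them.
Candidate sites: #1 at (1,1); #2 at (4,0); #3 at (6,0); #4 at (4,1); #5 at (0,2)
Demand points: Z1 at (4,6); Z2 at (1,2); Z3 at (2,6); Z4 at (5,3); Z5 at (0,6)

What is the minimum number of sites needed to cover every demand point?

Coverage sets (demand points within 4 of each site):
  #1: {Z2, Z4}
  #2: {Z2, Z4}
  #3: {Z4}
  #4: {Z2, Z4}
  #5: {Z1, Z2, Z3, Z5}
No single site covers all 5 demand points.
But {#1, #5} covers everything, so the minimum is 2.

2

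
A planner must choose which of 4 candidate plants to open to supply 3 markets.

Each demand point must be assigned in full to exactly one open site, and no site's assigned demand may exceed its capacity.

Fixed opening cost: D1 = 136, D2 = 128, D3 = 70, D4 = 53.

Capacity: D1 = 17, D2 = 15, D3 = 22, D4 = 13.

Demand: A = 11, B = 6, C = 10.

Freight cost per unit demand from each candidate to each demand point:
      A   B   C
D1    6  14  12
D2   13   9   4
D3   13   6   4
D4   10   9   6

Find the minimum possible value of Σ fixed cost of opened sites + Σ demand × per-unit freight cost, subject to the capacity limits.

309

Open {D3, D4}; cheapest assignment that respects the capacities:
  D3 (cap 22, load 16): B, C — cost 6×6 + 10×4 = 76
  D4 (cap 13, load 11): A — cost 11×10 = 110
  Shipping 186, fixed 123 → total 309.
  Any other capacity-feasible assignment to {D3, D4} ships for at least 186.
Compare {D1, D3}: its best feasible assignment gives total 348.
Compare {D1, D4}: its best feasible assignment gives total 399.
Every other set of open sites that can feasibly serve all demand totals ≥ 348 even under its best assignment. Minimum: 309.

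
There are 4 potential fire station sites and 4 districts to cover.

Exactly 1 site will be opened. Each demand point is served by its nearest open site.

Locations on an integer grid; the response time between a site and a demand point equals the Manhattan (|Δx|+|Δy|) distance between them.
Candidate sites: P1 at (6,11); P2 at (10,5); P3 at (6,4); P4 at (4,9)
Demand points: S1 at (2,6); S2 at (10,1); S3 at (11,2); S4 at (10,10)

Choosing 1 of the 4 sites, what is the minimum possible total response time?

Open {P2}.
  S1→P2 9, S2→P2 4, S3→P2 4, S4→P2 5  ⇒ total 22.
Compare {P3}: total 30.
Compare {P4}: total 40.
No size-1 selection does better; minimum is 22.

22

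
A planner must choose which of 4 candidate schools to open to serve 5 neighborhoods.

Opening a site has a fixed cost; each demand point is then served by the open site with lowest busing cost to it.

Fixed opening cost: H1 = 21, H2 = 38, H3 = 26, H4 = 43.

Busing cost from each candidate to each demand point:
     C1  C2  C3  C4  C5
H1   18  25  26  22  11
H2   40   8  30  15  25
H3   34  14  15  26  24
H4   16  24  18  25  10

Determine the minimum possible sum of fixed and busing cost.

Open {H1}: assign each demand point to its cheapest open site.
  C1→H1 18, C2→H1 25, C3→H1 26, C4→H1 22, C5→H1 11
  busing cost 102, fixed 21 → total 123.
Compare {H1, H3}: busing cost 80 + fixed 47 = 127.
Compare {H4}: busing cost 93 + fixed 43 = 136.
Compare {H1, H2}: busing cost 78 + fixed 59 = 137.
All other subsets cost ≥ 127. Minimum total cost: 123.

123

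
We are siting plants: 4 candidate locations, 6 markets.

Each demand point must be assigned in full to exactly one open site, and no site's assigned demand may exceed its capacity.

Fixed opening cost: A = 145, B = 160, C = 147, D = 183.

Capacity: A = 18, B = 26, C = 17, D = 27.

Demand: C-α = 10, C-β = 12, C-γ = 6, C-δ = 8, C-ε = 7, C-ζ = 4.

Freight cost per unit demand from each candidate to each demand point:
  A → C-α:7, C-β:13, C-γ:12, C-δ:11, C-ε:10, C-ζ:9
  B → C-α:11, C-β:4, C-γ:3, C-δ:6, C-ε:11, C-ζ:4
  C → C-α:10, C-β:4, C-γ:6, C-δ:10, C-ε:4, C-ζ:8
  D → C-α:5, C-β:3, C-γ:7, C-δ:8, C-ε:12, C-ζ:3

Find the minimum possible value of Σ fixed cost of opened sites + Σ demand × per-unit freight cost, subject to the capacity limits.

Open {B, D}; cheapest assignment that respects the capacities:
  B (cap 26, load 21): C-γ, C-δ, C-ε — cost 6×3 + 8×6 + 7×11 = 143
  D (cap 27, load 26): C-α, C-β, C-ζ — cost 10×5 + 12×3 + 4×3 = 98
  Shipping 241, fixed 343 → total 584.
  Any other capacity-feasible assignment to {B, D} ships for at least 241.
Compare {B, C, D}: its best feasible assignment gives total 682.
Compare {A, B, C}: its best feasible assignment gives total 696.
Every other set of open sites that can feasibly serve all demand totals ≥ 682 even under its best assignment. Minimum: 584.

584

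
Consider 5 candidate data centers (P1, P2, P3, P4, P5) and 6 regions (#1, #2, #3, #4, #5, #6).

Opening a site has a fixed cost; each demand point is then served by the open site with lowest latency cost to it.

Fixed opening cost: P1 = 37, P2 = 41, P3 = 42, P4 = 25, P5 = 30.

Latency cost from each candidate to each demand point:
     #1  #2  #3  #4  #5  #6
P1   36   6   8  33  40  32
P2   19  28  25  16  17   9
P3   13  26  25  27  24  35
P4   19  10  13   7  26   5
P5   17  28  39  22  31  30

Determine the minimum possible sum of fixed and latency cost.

Open {P4}: assign each demand point to its cheapest open site.
  #1→P4 19, #2→P4 10, #3→P4 13, #4→P4 7, #5→P4 26, #6→P4 5
  latency cost 80, fixed 25 → total 105.
Compare {P1, P4}: latency cost 71 + fixed 62 = 133.
Compare {P4, P5}: latency cost 78 + fixed 55 = 133.
Compare {P2, P4}: latency cost 71 + fixed 66 = 137.
All other subsets cost ≥ 133. Minimum total cost: 105.

105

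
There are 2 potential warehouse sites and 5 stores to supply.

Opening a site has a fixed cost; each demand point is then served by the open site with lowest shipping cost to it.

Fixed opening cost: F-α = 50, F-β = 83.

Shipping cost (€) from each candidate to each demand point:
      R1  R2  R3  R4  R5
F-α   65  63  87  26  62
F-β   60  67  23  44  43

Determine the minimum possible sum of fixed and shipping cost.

320

Open {F-β}: assign each demand point to its cheapest open site.
  R1→F-β 60, R2→F-β 67, R3→F-β 23, R4→F-β 44, R5→F-β 43
  shipping cost 237, fixed 83 → total 320.
Compare {F-α, F-β}: shipping cost 215 + fixed 133 = 348.
Compare {F-α}: shipping cost 303 + fixed 50 = 353.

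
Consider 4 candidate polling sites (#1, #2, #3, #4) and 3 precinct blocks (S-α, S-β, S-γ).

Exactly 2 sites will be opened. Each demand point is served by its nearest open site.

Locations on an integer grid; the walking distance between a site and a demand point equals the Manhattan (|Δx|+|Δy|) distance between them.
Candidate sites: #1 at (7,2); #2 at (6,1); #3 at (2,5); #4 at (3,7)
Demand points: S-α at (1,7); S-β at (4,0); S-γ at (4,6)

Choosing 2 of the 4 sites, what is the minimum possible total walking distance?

Open {#2, #4}.
  S-α→#4 2, S-β→#2 3, S-γ→#4 2  ⇒ total 7.
Compare {#1, #4}: total 9.
Compare {#2, #3}: total 9.
No size-2 selection does better; minimum is 7.

7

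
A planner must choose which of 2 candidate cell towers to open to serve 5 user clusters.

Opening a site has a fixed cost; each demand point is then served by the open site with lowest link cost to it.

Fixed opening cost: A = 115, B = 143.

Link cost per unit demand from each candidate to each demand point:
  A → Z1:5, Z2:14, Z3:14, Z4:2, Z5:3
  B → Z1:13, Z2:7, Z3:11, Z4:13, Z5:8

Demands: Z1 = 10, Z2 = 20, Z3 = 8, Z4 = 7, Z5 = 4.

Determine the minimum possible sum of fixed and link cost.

Open {A, B}: assign each demand point to its cheapest open site.
  Z1→A 10×5=50, Z2→B 20×7=140, Z3→B 8×11=88, Z4→A 7×2=14, Z5→A 4×3=12
  link cost 304, fixed 258 → total 562.
Compare {A}: link cost 468 + fixed 115 = 583.
Compare {B}: link cost 481 + fixed 143 = 624.

562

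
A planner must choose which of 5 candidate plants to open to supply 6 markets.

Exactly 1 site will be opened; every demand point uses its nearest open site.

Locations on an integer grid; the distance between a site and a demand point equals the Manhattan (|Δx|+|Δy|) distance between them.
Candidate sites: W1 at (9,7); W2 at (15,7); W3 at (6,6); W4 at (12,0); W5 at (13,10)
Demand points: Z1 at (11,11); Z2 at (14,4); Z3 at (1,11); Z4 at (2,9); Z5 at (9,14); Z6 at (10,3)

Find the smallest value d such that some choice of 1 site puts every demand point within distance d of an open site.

Open {W3}.
  Farthest demand point is Z5 at distance 11 (to W3); all others are ≤ 11.
With {W1} the worst case is 12.
With {W5} the worst case is 13.
No size-1 selection achieves below 11.

11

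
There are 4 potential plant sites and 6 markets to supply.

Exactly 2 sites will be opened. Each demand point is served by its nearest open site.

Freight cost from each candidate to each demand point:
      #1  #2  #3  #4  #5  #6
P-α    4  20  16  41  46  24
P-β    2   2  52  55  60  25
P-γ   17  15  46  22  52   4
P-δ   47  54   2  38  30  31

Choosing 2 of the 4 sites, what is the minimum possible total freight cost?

Open {P-γ, P-δ}.
  #1→P-γ 17, #2→P-γ 15, #3→P-δ 2, #4→P-γ 22, #5→P-δ 30, #6→P-γ 4  ⇒ total 90.
Compare {P-β, P-δ}: total 99.
Compare {P-α, P-γ}: total 107.
No size-2 selection does better; minimum is 90.

90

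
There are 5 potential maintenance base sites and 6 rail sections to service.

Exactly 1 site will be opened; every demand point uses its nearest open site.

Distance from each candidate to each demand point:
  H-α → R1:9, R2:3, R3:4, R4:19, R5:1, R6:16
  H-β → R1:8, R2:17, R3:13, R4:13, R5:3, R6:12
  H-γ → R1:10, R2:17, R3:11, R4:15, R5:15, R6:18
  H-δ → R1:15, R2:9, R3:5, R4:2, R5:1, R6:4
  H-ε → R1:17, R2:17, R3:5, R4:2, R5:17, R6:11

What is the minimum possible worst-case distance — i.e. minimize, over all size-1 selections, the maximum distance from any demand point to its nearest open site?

15

Open {H-δ}.
  Farthest demand point is R1 at distance 15 (to H-δ); all others are ≤ 15.
With {H-β} the worst case is 17.
With {H-ε} the worst case is 17.
No size-1 selection achieves below 15.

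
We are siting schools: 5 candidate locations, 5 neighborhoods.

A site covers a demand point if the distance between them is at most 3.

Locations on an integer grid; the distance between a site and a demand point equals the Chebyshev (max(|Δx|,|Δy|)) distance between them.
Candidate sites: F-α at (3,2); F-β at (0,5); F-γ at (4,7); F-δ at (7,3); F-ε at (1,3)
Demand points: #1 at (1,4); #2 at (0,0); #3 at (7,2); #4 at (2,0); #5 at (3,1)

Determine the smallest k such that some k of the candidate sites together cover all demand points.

2

Coverage sets (demand points within 3 of each site):
  F-α: {#1, #2, #4, #5}
  F-β: {#1}
  F-γ: {#1}
  F-δ: {#3}
  F-ε: {#1, #2, #4, #5}
No single site covers all 5 demand points.
But {F-α, F-δ} covers everything, so the minimum is 2.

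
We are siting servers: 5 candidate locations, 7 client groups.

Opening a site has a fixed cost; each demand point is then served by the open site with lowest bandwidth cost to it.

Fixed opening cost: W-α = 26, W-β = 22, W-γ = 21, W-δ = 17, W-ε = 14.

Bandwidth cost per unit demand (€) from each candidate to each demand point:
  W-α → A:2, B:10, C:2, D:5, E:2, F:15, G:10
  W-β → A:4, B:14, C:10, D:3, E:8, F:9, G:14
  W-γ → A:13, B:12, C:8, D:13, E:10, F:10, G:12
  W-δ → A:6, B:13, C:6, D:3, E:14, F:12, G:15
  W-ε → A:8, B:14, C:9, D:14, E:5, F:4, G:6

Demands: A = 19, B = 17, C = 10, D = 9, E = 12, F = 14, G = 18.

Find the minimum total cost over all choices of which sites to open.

500

Open {W-α, W-δ, W-ε}: assign each demand point to its cheapest open site.
  A→W-α 19×2=38, B→W-α 17×10=170, C→W-α 10×2=20, D→W-δ 9×3=27, E→W-α 12×2=24, F→W-ε 14×4=56, G→W-ε 18×6=108
  bandwidth cost 443, fixed 57 → total 500.
Compare {W-α, W-ε}: bandwidth cost 461 + fixed 40 = 501.
Compare {W-α, W-β, W-ε}: bandwidth cost 443 + fixed 62 = 505.
Compare {W-α, W-γ, W-δ, W-ε}: bandwidth cost 443 + fixed 78 = 521.
All other subsets cost ≥ 501. Minimum total cost: 500.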